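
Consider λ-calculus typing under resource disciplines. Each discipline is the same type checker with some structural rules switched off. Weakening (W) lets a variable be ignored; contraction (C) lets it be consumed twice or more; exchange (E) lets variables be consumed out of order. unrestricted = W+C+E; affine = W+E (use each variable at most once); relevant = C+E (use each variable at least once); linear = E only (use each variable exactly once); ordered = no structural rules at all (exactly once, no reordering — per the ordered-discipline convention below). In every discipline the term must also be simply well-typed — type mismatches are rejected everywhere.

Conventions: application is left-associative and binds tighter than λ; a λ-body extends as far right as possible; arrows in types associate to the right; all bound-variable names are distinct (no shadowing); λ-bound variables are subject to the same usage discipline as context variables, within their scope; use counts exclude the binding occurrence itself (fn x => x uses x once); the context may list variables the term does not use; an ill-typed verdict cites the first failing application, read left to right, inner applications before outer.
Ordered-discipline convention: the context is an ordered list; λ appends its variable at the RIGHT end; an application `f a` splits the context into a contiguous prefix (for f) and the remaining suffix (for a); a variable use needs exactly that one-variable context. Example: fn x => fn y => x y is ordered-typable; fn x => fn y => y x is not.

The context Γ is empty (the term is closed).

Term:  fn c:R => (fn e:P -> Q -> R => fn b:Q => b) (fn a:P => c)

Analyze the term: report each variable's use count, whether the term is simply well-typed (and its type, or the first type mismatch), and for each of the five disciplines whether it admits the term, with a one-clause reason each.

use counts: c (λ-bound): 1×; e (λ-bound): 0×; b (λ-bound): 1×; a (λ-bound): 0×
order of uses: b, c
typing: ill-typed: an application expects P -> Q -> R but receives P -> R
ordered: ✗, not simply typable
linear: ✗, fails simple typing
affine: ✗, a type mismatch blocks all five
relevant: ✗, the type mismatch rejects it
unrestricted: ✗, not simply typable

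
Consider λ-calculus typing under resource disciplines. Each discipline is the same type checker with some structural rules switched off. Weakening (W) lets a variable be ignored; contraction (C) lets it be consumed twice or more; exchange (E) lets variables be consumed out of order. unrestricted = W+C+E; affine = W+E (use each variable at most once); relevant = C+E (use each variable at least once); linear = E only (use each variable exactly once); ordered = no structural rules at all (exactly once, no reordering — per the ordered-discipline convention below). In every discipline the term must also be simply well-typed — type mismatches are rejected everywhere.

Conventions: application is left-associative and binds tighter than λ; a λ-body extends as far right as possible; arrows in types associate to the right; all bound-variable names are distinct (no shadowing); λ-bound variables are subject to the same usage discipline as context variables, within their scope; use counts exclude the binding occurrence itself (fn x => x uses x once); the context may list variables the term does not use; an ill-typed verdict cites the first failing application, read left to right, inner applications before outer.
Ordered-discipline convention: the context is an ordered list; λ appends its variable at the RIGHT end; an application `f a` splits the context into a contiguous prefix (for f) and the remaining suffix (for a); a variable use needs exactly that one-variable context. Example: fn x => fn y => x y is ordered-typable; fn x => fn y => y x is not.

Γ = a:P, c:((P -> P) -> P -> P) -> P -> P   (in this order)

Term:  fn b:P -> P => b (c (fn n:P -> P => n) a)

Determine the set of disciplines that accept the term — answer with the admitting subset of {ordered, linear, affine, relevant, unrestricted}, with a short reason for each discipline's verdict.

admitted by: linear, affine, relevant, unrestricted
variable uses: a: 1×; c: 1×; b (bound): 1×; n (bound): 1×
uses in reading order: b, c, n, a
typing: well-typed at (P -> P) -> P
ordered: ✗, no contiguous prefix/suffix split fits b, c, n, a
linear: ✓, each of a, c, b, n used exactly once
affine: ✓, no duplicate uses among a, c, b, n
relevant: ✓, none of a, c, b, n goes unused
unrestricted: ✓, simply typable at (P -> P) -> P; W, C, E all held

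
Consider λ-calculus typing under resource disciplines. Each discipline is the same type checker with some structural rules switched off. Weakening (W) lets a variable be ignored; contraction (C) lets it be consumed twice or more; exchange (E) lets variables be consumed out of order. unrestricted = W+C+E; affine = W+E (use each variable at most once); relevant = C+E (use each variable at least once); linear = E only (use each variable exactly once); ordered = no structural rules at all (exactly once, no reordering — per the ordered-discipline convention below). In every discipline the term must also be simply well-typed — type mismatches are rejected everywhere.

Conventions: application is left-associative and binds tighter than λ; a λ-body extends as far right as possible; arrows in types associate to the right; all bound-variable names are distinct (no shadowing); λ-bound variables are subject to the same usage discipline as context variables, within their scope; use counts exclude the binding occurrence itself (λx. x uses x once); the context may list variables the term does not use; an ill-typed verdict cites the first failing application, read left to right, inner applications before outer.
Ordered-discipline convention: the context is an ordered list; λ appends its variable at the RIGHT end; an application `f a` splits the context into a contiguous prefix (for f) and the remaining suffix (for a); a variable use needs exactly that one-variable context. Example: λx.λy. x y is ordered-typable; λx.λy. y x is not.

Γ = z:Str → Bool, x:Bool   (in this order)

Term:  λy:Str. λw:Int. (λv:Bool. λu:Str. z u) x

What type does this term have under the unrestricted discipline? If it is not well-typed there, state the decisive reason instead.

term : Str → Int → Str → Bool
use counts: z=1, x=1, y (λ-bound)=0, w (λ-bound)=0, v (λ-bound)=0, u (λ-bound)=1
left-to-right use order: z, u, x
typing: the term checks, with type Str → Int → Str → Bool
all disciplines: ordered ✗; linear ✗; affine ✓; relevant ✗; unrestricted ✓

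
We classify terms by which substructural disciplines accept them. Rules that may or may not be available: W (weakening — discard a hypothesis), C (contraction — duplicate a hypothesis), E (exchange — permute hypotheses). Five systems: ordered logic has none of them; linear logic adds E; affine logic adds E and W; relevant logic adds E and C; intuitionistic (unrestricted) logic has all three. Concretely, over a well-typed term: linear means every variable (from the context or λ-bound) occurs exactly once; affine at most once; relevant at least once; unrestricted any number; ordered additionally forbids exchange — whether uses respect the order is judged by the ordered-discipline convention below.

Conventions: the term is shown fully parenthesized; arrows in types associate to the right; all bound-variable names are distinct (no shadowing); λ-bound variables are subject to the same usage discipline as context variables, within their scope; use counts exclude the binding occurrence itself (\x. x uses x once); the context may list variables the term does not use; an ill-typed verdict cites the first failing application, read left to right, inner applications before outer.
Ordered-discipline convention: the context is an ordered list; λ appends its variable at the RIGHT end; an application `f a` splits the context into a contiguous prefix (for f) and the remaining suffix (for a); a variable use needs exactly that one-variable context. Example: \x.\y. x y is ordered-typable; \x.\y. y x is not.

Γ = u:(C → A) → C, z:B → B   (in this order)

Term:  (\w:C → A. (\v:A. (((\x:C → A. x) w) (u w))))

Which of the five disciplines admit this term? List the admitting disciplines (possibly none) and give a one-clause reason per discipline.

admitted in: unrestricted
variable uses: u: 1, z: 0, w (bound): 2, v (bound): 0, x (bound): 1
left-to-right use order: x, w, u, w
typing: well-typed — term : (C → A) → A → A
ordered: ✗ — repeated use of w ×2; z, v left unused
linear: ✗ — repeated use of w ×2; z, v left unused
affine: ✗ — repeated use of w ×2
relevant: ✗ — z, v left unused
unrestricted: ✓ — type-checks ((C → A) → A → A) and nothing is barred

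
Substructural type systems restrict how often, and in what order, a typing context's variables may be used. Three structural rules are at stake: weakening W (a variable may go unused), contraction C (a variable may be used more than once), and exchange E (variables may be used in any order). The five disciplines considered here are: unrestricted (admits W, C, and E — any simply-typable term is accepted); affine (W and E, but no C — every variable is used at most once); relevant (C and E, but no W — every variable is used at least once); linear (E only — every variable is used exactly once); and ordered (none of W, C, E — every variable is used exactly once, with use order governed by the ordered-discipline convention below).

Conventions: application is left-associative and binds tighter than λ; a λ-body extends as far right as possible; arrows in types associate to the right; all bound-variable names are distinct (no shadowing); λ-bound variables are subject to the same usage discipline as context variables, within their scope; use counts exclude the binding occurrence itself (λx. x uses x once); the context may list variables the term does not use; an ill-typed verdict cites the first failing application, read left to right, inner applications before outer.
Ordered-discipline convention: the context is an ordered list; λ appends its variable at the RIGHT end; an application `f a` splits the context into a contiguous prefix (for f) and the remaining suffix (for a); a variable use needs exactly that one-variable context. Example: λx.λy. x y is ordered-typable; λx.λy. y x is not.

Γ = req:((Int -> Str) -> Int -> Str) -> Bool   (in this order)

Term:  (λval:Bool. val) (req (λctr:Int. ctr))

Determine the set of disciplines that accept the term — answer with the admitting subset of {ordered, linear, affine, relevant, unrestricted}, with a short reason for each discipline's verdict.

admitted by: none
counts: req: 1×; val (λ-bound): 1×; ctr (λ-bound): 1×
uses in reading order: val, req, ctr
typing: ill-typed: an argument Int -> Int mismatches the expected (Int -> Str) -> Int -> Str
ordered ✗ (the type mismatch rejects it)
linear ✗ (not simply typable)
affine ✗ (fails simple typing)
relevant ✗ (a type mismatch blocks all five)
unrestricted ✗ (the type mismatch rejects it)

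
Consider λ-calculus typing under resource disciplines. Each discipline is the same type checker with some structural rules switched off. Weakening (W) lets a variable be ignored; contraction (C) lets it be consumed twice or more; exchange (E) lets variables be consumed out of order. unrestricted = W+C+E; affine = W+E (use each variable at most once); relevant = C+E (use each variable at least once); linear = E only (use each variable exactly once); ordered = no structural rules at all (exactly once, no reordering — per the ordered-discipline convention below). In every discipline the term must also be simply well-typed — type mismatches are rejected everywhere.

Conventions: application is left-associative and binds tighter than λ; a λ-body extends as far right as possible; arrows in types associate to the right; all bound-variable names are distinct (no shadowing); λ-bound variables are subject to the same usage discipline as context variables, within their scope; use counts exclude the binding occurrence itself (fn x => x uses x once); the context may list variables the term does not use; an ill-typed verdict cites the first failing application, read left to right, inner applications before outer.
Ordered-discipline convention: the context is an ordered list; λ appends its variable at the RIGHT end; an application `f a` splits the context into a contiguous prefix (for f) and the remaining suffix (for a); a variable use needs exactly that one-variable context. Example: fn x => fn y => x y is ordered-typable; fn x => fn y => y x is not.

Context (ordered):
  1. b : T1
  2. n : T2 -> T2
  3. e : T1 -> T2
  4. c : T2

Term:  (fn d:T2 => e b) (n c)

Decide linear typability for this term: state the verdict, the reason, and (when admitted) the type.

no — needs weakening: d unused
use counts: b=1, n=1, e=1, c=1, d (bound)=0
use order (left to right): e, b, n, c
typing: the term checks, with type T2
per-discipline verdicts: ordered ✗ · linear ✗ · affine ✓ · relevant ✗ · unrestricted ✓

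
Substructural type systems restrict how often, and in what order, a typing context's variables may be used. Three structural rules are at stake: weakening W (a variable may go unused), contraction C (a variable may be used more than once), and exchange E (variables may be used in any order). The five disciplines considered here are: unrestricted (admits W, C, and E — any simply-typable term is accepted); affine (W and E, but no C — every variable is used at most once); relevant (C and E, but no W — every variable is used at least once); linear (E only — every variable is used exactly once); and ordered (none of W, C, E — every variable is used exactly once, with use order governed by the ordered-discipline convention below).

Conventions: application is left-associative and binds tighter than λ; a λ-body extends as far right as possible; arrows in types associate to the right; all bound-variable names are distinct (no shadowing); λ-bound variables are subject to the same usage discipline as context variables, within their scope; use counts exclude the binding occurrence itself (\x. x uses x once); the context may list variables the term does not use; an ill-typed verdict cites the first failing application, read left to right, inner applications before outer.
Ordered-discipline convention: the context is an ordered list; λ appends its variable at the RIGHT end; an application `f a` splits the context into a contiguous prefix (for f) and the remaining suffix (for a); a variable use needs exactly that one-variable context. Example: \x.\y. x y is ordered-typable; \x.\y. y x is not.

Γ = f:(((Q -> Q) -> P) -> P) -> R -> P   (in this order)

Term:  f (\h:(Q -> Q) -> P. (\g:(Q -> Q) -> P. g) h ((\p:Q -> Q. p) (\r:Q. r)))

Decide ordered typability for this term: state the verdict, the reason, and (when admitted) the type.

yes — one use each (f, h, g, p, r); ordered split holds; term : R -> P
counts: f: 1; h [bound]: 1; g [bound]: 1; p [bound]: 1; r [bound]: 1
left-to-right use order: f, g, h, p, r
typing: the term checks, with type R -> P
summary: ordered ✓ · linear ✓ · affine ✓ · relevant ✓ · unrestricted ✓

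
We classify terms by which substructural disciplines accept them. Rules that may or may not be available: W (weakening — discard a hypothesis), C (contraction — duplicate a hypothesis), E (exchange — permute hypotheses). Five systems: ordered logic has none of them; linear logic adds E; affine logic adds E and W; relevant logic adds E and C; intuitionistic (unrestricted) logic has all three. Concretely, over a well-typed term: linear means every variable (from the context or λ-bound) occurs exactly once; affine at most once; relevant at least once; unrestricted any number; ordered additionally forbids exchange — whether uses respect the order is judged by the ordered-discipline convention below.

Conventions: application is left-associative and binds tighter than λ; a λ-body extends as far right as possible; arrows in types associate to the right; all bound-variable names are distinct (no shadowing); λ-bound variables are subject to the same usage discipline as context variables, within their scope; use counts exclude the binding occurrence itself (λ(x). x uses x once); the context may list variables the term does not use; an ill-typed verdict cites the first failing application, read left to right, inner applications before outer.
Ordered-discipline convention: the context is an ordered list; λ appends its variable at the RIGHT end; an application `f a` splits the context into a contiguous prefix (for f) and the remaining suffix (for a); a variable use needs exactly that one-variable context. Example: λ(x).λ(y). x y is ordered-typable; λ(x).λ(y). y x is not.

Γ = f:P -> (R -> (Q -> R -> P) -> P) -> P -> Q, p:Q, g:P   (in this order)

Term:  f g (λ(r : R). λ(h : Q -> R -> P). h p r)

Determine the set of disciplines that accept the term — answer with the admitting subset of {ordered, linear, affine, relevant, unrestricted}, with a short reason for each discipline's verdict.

admitting disciplines: linear, affine, relevant, unrestricted
counts: f ×1, p ×1, g ×1, r [bound] ×1, h [bound] ×1
use order (left to right): f, g, h, p, r
typing: the term checks, with type P -> Q
ordered: ✗, use order f, g, h, p, r needs exchange
linear: ✓, each of f, p, g, r, h used exactly once
affine: ✓, none of f, p, g, r, h used more than once
relevant: ✓, at least one use each (f, p, g, r, h)
unrestricted: ✓, type-checks (P -> Q) and nothing is barred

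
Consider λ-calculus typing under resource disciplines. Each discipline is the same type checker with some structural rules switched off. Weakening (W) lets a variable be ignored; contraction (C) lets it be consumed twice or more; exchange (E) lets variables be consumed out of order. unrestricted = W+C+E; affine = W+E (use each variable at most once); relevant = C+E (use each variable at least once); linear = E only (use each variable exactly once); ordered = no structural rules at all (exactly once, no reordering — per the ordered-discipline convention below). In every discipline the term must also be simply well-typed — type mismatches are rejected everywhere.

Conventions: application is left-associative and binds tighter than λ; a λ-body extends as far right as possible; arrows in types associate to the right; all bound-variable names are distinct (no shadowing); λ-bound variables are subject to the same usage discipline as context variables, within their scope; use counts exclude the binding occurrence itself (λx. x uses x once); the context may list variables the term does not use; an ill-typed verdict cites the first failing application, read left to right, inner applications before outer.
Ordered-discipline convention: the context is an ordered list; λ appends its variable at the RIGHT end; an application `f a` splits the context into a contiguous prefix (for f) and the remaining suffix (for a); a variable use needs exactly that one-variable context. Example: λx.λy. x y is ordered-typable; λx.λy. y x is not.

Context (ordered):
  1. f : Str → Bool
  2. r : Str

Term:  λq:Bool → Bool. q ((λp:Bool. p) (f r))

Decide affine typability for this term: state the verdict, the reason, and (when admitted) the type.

yes — no duplicate uses among f, r, q, p; term : (Bool → Bool) → Bool
use counts: f: 1×; r: 1×; q [bound]: 1×; p [bound]: 1×
use order (left to right): q, p, f, r
typing: well-typed at (Bool → Bool) → Bool
all disciplines: ordered ✗, linear ✓, affine ✓, relevant ✓, unrestricted ✓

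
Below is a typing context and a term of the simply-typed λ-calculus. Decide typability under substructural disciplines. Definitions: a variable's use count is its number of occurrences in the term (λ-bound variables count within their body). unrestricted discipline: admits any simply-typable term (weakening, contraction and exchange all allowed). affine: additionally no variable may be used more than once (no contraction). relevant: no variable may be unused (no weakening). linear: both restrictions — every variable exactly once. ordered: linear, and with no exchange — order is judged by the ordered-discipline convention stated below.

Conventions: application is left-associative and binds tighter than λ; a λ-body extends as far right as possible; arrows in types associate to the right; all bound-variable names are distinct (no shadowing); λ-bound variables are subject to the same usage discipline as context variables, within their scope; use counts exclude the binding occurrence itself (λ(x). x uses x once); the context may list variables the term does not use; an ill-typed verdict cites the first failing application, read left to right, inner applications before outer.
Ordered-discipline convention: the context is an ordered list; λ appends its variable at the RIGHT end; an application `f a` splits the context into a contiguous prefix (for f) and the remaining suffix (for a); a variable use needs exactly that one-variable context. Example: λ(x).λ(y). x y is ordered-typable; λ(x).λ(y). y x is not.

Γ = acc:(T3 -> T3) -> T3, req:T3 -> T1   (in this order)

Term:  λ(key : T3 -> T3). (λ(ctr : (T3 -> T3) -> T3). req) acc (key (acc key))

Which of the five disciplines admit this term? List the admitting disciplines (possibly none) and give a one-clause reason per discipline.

admitting disciplines: unrestricted
use counts: acc: 2×, req: 1×, key (bound): 2×, ctr (bound): 0×
left-to-right use order: req, acc, key, acc, key
typing: well-typed at (T3 -> T3) -> T1
ordered: ✗, repeated use of acc ×2, key ×2; ctr left unused
linear: ✗, repeated use of acc ×2, key ×2; ctr left unused
affine: ✗, repeated use of acc ×2, key ×2
relevant: ✗, ctr left unused
unrestricted: ✓, typability at (T3 -> T3) -> T1 is all that's needed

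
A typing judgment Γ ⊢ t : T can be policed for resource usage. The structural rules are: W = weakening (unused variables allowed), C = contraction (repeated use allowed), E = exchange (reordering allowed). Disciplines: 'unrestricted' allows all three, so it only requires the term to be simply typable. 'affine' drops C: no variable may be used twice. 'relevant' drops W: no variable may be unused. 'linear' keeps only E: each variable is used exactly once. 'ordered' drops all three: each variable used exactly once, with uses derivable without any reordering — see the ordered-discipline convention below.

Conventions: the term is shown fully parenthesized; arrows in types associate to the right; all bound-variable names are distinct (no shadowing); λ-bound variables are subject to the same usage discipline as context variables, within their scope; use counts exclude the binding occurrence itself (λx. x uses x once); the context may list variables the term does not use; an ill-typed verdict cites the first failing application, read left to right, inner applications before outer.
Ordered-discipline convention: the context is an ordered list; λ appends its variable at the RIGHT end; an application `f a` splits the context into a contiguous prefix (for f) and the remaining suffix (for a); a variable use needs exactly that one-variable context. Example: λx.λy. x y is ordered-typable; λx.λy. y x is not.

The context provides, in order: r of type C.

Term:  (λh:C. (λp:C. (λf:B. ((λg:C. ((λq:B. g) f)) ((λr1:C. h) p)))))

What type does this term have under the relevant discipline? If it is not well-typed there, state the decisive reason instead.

not well-typed under relevant — r, q, r1 left unused
counts: r ×0, h [bound] ×1, p [bound] ×1, f [bound] ×1, g [bound] ×1, q [bound] ×0, r1 [bound] ×0
use order (left to right): g, f, h, p
typing: ✓ — C → C → B → C
all disciplines: ordered ✗; linear ✗; affine ✓; relevant ✗; unrestricted ✓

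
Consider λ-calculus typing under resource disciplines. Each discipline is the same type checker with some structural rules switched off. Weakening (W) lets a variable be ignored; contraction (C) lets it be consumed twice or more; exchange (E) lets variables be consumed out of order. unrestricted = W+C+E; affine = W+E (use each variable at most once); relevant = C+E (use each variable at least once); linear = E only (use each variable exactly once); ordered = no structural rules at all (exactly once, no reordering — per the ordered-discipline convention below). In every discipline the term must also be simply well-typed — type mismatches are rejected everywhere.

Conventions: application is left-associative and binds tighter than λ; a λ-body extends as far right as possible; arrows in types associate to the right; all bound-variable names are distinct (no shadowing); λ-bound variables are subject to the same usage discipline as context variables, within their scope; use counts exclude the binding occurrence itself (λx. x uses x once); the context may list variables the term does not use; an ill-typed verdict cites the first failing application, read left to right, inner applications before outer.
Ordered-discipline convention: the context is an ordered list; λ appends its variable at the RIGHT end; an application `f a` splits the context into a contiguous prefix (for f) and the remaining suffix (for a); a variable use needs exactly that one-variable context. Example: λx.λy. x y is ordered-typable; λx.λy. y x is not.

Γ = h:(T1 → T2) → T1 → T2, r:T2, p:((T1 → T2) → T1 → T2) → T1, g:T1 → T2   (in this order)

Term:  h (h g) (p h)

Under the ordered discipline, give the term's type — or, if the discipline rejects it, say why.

not well-typed under ordered — uses contraction: h ×3; r never used (weakening)
usage: h ×3; r ×0; p ×1; g ×1
uses in reading order: h, h, g, p, h
typing: well-typed at T2
all disciplines: ordered ✗ · linear ✗ · affine ✗ · relevant ✗ · unrestricted ✓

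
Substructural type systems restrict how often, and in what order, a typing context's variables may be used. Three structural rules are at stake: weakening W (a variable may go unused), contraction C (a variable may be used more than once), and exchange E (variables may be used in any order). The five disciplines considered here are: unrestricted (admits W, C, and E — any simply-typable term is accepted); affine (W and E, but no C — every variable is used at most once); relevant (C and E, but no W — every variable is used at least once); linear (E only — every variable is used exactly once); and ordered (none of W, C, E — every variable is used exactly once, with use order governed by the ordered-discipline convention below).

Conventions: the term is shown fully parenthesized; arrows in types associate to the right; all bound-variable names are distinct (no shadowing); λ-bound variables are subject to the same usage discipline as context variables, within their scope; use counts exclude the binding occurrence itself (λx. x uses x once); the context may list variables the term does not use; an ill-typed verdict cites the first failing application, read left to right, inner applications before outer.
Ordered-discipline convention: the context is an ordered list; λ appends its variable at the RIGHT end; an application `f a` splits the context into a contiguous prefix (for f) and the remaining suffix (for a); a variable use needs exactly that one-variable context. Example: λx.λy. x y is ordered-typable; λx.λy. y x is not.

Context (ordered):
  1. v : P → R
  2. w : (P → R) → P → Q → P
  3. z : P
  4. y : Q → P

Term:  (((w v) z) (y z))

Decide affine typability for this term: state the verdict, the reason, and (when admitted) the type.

no — fails simple typing
variable uses: v=1; w=1; z=2; y=1
order of uses: w, v, z, y, z
typing: ill-typed: an application expects Q but receives P
across the five disciplines: ordered ✗, linear ✗, affine ✗, relevant ✗, unrestricted ✗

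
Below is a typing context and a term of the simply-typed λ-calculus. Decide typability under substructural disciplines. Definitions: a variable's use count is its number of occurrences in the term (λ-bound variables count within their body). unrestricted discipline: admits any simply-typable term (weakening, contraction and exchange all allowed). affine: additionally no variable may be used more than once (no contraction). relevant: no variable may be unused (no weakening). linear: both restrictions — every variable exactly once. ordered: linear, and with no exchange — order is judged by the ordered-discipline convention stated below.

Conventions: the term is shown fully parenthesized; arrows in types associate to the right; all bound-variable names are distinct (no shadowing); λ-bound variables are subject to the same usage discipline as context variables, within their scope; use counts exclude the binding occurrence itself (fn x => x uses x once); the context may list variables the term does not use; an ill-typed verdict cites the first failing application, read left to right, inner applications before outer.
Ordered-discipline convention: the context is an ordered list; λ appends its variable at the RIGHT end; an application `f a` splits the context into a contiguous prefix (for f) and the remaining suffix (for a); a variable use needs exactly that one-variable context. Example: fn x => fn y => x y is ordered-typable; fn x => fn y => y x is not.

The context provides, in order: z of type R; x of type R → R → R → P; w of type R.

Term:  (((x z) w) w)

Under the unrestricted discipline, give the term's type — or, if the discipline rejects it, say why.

term : P
variable uses: z ×1, x ×1, w ×2
uses in reading order: x, z, w, w
typing: well-typed at P
per-discipline verdicts: ordered ✗, linear ✗, affine ✗, relevant ✓, unrestricted ✓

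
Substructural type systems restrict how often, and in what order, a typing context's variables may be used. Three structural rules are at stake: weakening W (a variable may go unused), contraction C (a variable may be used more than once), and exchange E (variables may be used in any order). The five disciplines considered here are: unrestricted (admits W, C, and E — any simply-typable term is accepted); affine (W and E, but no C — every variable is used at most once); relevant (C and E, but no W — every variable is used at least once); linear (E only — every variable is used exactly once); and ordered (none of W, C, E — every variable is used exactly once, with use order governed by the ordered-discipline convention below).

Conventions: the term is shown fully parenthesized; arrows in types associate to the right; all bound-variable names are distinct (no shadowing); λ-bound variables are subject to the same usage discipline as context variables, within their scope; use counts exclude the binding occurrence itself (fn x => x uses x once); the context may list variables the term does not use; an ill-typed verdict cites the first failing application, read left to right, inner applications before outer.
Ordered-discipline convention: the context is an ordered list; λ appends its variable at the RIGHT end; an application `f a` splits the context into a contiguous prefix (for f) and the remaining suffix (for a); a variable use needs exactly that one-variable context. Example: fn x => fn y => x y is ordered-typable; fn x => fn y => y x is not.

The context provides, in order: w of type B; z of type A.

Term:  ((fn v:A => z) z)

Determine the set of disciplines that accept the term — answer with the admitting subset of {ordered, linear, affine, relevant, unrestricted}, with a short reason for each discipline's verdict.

admitting disciplines: unrestricted
counts: w ×0, z ×2, v (bound) ×0
order of uses: z, z
typing: well-typed — term : A
ordered ✗ (z ×2 used more than once (contraction); unused: w, v — weakening required)
linear ✗ (z ×2 used more than once (contraction); unused: w, v — weakening required)
affine ✗ (z ×2 used more than once (contraction))
relevant ✗ (unused: w, v — weakening required)
unrestricted ✓ (typability at A is all that's needed)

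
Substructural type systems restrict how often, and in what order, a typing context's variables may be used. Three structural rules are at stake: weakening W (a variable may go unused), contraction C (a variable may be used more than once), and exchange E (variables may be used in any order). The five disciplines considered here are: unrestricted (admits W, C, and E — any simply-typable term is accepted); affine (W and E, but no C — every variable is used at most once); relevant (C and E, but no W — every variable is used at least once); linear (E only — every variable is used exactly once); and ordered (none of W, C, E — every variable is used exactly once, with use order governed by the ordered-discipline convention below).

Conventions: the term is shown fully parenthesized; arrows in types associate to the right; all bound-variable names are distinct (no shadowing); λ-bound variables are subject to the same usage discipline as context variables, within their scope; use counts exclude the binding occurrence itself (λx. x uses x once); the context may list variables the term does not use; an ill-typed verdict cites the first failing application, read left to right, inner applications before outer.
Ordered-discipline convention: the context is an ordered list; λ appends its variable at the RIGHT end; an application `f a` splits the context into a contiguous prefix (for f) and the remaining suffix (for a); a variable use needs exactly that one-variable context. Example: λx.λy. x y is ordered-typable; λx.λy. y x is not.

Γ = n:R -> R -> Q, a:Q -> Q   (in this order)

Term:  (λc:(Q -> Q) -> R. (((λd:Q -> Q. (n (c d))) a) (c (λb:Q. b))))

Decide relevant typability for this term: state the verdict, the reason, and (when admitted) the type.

yes — none of n, a, c, d, b goes unused; term : ((Q -> Q) -> R) -> Q
usage: n: 1, a: 1, c (bound): 2, d (bound): 1, b (bound): 1
use order (left to right): n, c, d, a, c, b
typing: well-typed — term : ((Q -> Q) -> R) -> Q
across the five disciplines: ordered ✗ | linear ✗ | affine ✗ | relevant ✓ | unrestricted ✓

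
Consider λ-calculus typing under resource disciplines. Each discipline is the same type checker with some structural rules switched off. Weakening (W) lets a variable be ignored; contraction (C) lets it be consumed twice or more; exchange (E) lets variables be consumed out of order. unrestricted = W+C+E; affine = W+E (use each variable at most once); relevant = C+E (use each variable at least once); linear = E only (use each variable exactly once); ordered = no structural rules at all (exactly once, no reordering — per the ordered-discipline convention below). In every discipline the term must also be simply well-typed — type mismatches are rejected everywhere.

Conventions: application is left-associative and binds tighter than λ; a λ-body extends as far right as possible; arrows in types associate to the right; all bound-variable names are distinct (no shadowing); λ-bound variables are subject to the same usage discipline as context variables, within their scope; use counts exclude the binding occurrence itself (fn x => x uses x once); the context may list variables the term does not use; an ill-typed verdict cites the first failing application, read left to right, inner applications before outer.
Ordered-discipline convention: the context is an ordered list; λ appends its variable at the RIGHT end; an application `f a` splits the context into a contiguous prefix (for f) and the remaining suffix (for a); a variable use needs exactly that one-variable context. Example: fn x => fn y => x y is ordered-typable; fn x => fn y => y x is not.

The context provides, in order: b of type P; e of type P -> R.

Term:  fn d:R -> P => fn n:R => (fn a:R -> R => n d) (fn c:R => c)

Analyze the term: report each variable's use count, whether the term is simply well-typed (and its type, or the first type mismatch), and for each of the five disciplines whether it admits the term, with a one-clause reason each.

variable uses: b: 0×; e: 0×; d [bound]: 1×; n [bound]: 1×; a [bound]: 0×; c [bound]: 1×
uses in reading order: n, d, c
typing: ill-typed: can't apply a value of type R
ordered ✗ (the type mismatch rejects it)
linear ✗ (not simply typable)
affine ✗ (fails simple typing)
relevant ✗ (a type mismatch blocks all five)
unrestricted ✗ (the type mismatch rejects it)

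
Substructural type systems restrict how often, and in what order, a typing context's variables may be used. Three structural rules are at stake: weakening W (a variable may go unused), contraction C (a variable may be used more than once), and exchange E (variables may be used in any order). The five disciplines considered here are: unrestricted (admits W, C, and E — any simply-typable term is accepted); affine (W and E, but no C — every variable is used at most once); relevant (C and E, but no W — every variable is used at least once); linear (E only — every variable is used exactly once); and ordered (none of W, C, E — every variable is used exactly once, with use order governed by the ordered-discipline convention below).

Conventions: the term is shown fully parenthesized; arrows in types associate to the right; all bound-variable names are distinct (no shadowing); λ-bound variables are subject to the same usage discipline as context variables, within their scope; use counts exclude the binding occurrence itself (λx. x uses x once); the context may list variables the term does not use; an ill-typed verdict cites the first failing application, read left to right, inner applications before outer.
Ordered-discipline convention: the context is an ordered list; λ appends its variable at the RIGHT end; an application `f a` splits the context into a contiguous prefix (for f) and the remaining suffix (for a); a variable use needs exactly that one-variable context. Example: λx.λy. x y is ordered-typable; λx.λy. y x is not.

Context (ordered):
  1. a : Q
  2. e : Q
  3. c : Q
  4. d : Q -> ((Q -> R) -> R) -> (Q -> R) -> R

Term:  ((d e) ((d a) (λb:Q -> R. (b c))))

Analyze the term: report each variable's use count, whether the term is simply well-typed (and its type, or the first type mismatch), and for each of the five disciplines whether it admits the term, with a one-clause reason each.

use counts: a: 1, e: 1, c: 1, d: 2, b (bound): 1
left-to-right use order: d, e, d, a, b, c
typing: the term checks, with type (Q -> R) -> R
ordered: ✗ — needs contraction — d ×2
linear: ✗ — needs contraction — d ×2
affine: ✗ — needs contraction — d ×2
relevant: ✓ — none of a, e, c, d, b goes unused
unrestricted: ✓ — type-checks ((Q -> R) -> R) and nothing is barred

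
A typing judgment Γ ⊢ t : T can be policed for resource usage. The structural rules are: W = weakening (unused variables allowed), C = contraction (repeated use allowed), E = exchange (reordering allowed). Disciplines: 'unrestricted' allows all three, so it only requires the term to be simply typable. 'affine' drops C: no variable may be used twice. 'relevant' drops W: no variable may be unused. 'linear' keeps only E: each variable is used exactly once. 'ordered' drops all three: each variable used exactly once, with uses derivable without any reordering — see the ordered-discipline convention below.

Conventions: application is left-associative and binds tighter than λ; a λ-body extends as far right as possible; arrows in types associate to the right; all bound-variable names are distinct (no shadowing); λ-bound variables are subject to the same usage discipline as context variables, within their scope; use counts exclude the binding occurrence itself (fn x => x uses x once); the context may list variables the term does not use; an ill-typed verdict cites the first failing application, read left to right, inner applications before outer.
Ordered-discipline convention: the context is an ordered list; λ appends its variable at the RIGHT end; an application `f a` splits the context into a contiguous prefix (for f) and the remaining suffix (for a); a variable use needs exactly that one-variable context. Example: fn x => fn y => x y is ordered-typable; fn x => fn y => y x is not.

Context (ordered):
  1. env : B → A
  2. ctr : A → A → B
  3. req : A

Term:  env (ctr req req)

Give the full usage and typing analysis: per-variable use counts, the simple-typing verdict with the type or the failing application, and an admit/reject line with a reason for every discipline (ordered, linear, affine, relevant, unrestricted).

counts: env ×1; ctr ×1; req ×2
left-to-right use order: env, ctr, req, req
typing: ✓ — A
ordered ✗ (repeated use of req ×2)
linear ✗ (repeated use of req ×2)
affine ✗ (repeated use of req ×2)
relevant ✓ (every one of env, ctr, req appears)
unrestricted ✓ (typability at A is all that's needed)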